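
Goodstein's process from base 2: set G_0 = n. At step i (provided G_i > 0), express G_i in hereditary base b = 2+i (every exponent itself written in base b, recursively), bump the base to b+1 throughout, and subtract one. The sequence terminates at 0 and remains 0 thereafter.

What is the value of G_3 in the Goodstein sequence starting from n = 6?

3125

[0] 6 ≡ 2^2 + 2 (base 2). Lift 3: 30. −1: 29.
[1] 29 ≡ 3^3 + 2 (base 3). Lift 4: 258. −1: 257.
[2] 257 ≡ 4^4 + 1 (base 4). Lift 5: 3126. −1: 3125.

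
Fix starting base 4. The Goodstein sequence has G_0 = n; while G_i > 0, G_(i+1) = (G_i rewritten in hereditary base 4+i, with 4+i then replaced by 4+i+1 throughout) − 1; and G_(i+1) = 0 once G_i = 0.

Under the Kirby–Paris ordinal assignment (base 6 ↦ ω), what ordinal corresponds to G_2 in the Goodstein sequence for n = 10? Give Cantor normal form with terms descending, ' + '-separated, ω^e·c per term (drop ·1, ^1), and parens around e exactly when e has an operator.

G_0=10  [base 4] 2·4 + 2  →[4↦5]→  2·5 + 2 = 12  −1 ⇒ G_1=11
G_1=11  [base 5] 2·5 + 1  →[5↦6]→  2·6 + 1 = 13  −1 ⇒ G_2=12

ω·2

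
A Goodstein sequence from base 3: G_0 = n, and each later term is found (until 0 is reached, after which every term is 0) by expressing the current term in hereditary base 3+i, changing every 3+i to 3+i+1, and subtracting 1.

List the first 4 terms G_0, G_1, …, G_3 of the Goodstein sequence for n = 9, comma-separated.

9 —HB3→ 3^2 —bump→ 4^2 = 16 —(−1)→ 15
15 —HB4→ 3·4 + 3 —bump→ 3·5 + 3 = 18 —(−1)→ 17
17 —HB5→ 3·5 + 2 —bump→ 3·6 + 2 = 20 —(−1)→ 19

9, 15, 17, 19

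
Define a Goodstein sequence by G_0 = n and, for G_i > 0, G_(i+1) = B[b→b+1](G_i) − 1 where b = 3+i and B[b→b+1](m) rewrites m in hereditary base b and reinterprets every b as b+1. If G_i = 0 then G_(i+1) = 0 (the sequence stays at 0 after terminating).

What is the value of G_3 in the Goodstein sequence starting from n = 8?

G_0 = 8. HB_3(8) = 2·3 + 2. Bump = 10. G_1 = 9.
G_1 = 9. HB_4(9) = 2·4 + 1. Bump = 11. G_2 = 10.
G_2 = 10. HB_5(10) = 2·5. Bump = 12. G_3 = 11.
G_3 = 11. HB_6(11) = 6 + 5. Bump = 12. G_4 = 11.

11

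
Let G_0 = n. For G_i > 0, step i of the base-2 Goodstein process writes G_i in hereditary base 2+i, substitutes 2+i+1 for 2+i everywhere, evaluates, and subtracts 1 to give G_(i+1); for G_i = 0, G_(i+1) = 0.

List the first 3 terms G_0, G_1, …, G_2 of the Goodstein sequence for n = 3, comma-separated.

3, 3, 3

3 —HB2→ 2 + 1 —bump→ 3 + 1 = 4 —(−1)→ 3
3 —HB3→ 3 —bump→ 4 = 4 —(−1)→ 3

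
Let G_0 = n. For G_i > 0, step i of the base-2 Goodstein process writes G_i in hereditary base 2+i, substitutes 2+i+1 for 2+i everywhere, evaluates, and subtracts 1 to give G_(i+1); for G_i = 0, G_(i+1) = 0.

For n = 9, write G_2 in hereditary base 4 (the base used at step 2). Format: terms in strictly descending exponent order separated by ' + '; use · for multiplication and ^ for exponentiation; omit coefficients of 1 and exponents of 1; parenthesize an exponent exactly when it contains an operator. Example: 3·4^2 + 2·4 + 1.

3·4^4 + 3·4^3 + 3·4^2 + 3·4 + 3

G_0=9  [base 2] 2^(2 + 1) + 1  →[2↦3]→  3^(3 + 1) + 1 = 82  −1 ⇒ G_1=81
G_1=81  [base 3] 3^(3 + 1)  →[3↦4]→  4^(4 + 1) = 1024  −1 ⇒ G_2=1023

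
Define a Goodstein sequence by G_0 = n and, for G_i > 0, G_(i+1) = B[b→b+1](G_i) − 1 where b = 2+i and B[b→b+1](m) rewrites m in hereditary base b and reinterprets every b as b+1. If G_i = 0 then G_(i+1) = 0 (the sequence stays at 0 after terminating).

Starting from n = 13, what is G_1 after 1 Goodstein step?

[0] 13 ≡ 2^(2 + 1) + 2^2 + 1 (base 2). Lift 3: 109. −1: 108.
[1] 108 ≡ 3^(3 + 1) + 3^3 (base 3). Lift 4: 1280. −1: 1279.

108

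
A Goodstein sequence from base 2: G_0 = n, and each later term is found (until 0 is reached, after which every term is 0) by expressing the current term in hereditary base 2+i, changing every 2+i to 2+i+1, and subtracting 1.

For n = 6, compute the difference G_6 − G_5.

[0] 6 ≡ 2^2 + 2 (base 2). Lift 3: 30. −1: 29.
[1] 29 ≡ 3^3 + 2 (base 3). Lift 4: 258. −1: 257.
[2] 257 ≡ 4^4 + 1 (base 4). Lift 5: 3126. −1: 3125.
[3] 3125 ≡ 5^5 (base 5). Lift 6: 46656. −1: 46655.
[4] 46655 ≡ 5·6^5 + 5·6^4 + 5·6^3 + 5·6^2 + 5·6 + 5 (base 6). Lift 7: 98040. −1: 98039.
[5] 98039 ≡ 5·7^5 + 5·7^4 + 5·7^3 + 5·7^2 + 5·7 + 4 (base 7). Lift 8: 187244. −1: 187243.

89204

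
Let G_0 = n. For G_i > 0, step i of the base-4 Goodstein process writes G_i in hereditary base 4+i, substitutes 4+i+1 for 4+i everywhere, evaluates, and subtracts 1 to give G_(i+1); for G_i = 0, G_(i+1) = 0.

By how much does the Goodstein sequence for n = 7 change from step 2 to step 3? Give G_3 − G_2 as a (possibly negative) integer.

0

(0) 7|_4 = 4 + 3 ↦ 5 + 3|_5 = 8 ⇒ 7
(1) 7|_5 = 5 + 2 ↦ 6 + 2|_6 = 8 ⇒ 7
(2) 7|_6 = 6 + 1 ↦ 7 + 1|_7 = 8 ⇒ 7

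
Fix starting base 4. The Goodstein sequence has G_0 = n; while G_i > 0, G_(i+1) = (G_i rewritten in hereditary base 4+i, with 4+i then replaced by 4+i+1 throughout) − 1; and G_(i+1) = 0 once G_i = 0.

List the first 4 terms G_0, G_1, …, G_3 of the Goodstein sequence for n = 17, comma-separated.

17, 25, 35, 39

17 —HB4→ 4^2 + 1 —bump→ 5^2 + 1 = 26 —(−1)→ 25
25 —HB5→ 5^2 —bump→ 6^2 = 36 —(−1)→ 35
35 —HB6→ 5·6 + 5 —bump→ 5·7 + 5 = 40 —(−1)→ 39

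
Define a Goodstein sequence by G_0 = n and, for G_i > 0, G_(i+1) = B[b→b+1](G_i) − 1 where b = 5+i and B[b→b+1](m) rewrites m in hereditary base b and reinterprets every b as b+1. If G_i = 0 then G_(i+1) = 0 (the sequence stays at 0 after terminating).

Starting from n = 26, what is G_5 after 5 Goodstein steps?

63

i=0: 26 = 5^2 + 1 (b=5); 5→6: 6^2 + 1 = 37; 37−1 = 36
i=1: 36 = 6^2 (b=6); 6→7: 7^2 = 49; 49−1 = 48
i=2: 48 = 6·7 + 6 (b=7); 7→8: 6·8 + 6 = 54; 54−1 = 53
i=3: 53 = 6·8 + 5 (b=8); 8→9: 6·9 + 5 = 59; 59−1 = 58
i=4: 58 = 6·9 + 4 (b=9); 9→10: 6·10 + 4 = 64; 64−1 = 63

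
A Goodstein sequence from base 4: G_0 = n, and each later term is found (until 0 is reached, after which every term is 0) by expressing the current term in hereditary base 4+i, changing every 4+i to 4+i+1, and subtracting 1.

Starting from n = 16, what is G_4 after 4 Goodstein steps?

33

16 —HB4→ 4^2 —bump→ 5^2 = 25 —(−1)→ 24
24 —HB5→ 4·5 + 4 —bump→ 4·6 + 4 = 28 —(−1)→ 27
27 —HB6→ 4·6 + 3 —bump→ 4·7 + 3 = 31 —(−1)→ 30
30 —HB7→ 4·7 + 2 —bump→ 4·8 + 2 = 34 —(−1)→ 33
33 —HB8→ 4·8 + 1 —bump→ 4·9 + 1 = 37 —(−1)→ 36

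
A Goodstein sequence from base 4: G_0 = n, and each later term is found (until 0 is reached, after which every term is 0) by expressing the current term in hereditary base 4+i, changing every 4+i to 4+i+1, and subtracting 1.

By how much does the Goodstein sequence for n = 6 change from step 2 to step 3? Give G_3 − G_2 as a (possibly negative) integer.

step 0: 6 = 4 + 2; sub 5 for 4: 5 + 2; = 7; G_1 = 7−1 = 6
step 1: 6 = 5 + 1; sub 6 for 5: 6 + 1; = 7; G_2 = 7−1 = 6
step 2: 6 = 6; sub 7 for 6: 7; = 7; G_3 = 7−1 = 6

0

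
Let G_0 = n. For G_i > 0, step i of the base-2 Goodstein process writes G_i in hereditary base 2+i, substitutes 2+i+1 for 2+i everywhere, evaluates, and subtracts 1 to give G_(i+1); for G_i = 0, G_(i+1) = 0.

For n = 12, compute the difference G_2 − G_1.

G_0=12  [base 2] 2^(2 + 1) + 2^2  →[2↦3]→  3^(3 + 1) + 3^3 = 108  −1 ⇒ G_1=107
G_1=107  [base 3] 3^(3 + 1) + 2·3^2 + 2·3 + 2  →[3↦4]→  4^(4 + 1) + 2·4^2 + 2·4 + 2 = 1066  −1 ⇒ G_2=1065

958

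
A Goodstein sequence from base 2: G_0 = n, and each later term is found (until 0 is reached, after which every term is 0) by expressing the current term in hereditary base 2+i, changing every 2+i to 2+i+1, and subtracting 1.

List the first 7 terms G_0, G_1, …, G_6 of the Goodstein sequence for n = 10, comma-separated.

[0] 10 ≡ 2^(2 + 1) + 2 (base 2). Lift 3: 84. −1: 83.
[1] 83 ≡ 3^(3 + 1) + 2 (base 3). Lift 4: 1026. −1: 1025.
[2] 1025 ≡ 4^(4 + 1) + 1 (base 4). Lift 5: 15626. −1: 15625.
[3] 15625 ≡ 5^(5 + 1) (base 5). Lift 6: 279936. −1: 279935.
[4] 279935 ≡ 5·6^6 + 5·6^5 + 5·6^4 + 5·6^3 + 5·6^2 + 5·6 + 5 (base 6). Lift 7: 4215755. −1: 4215754.
[5] 4215754 ≡ 5·7^7 + 5·7^5 + 5·7^4 + 5·7^3 + 5·7^2 + 5·7 + 4 (base 7). Lift 8: 84073324. −1: 84073323.

10, 83, 1025, 15625, 279935, 4215754, 84073323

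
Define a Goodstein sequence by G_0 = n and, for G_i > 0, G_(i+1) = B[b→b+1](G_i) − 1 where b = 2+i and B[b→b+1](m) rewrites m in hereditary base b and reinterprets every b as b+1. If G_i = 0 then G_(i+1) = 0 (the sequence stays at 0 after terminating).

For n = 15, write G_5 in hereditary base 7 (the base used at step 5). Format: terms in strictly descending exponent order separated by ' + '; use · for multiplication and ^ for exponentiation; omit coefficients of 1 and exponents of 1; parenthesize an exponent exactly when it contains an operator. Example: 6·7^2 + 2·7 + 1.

[0] 15 ≡ 2^(2 + 1) + 2^2 + 2 + 1 (base 2). Lift 3: 112. −1: 111.
[1] 111 ≡ 3^(3 + 1) + 3^3 + 3 (base 3). Lift 4: 1284. −1: 1283.
[2] 1283 ≡ 4^(4 + 1) + 4^4 + 3 (base 4). Lift 5: 18753. −1: 18752.
[3] 18752 ≡ 5^(5 + 1) + 5^5 + 2 (base 5). Lift 6: 326594. −1: 326593.
[4] 326593 ≡ 6^(6 + 1) + 6^6 + 1 (base 6). Lift 7: 6588345. −1: 6588344.

7^(7 + 1) + 7^7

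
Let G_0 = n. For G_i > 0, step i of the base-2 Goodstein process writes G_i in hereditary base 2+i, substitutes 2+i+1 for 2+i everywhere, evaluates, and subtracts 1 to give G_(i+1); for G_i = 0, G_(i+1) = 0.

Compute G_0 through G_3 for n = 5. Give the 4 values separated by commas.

i=0: 5 = 2^2 + 1 (b=2); 2→3: 3^3 + 1 = 28; 28−1 = 27
i=1: 27 = 3^3 (b=3); 3→4: 4^4 = 256; 256−1 = 255
i=2: 255 = 3·4^3 + 3·4^2 + 3·4 + 3 (b=4); 4→5: 3·5^3 + 3·5^2 + 3·5 + 3 = 468; 468−1 = 467

5, 27, 255, 467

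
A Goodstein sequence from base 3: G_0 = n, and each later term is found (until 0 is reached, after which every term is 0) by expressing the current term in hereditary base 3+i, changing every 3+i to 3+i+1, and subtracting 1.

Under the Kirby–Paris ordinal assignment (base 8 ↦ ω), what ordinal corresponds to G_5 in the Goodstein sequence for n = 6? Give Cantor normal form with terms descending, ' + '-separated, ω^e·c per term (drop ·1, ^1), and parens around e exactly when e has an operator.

base 3: 6 = 2·3; at 4: 2·4 = 8; next = 7
base 4: 7 = 4 + 3; at 5: 5 + 3 = 8; next = 7
base 5: 7 = 5 + 2; at 6: 6 + 2 = 8; next = 7
base 6: 7 = 6 + 1; at 7: 7 + 1 = 8; next = 7
base 7: 7 = 7; at 8: 8 = 8; next = 7
base 8: 7 = 7; at 9: 7 = 7; next = 6

7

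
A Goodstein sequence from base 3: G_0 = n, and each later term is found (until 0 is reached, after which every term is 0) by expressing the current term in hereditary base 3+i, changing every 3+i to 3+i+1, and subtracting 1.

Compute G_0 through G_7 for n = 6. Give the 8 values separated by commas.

6, 7, 7, 7, 7, 7, 6, 5

(0) 6|_3 = 2·3 ↦ 2·4|_4 = 8 ⇒ 7
(1) 7|_4 = 4 + 3 ↦ 5 + 3|_5 = 8 ⇒ 7
(2) 7|_5 = 5 + 2 ↦ 6 + 2|_6 = 8 ⇒ 7
(3) 7|_6 = 6 + 1 ↦ 7 + 1|_7 = 8 ⇒ 7
(4) 7|_7 = 7 ↦ 8|_8 = 8 ⇒ 7
(5) 7|_8 = 7 ↦ 7|_9 = 7 ⇒ 6
(6) 6|_9 = 6 ↦ 6|_10 = 6 ⇒ 5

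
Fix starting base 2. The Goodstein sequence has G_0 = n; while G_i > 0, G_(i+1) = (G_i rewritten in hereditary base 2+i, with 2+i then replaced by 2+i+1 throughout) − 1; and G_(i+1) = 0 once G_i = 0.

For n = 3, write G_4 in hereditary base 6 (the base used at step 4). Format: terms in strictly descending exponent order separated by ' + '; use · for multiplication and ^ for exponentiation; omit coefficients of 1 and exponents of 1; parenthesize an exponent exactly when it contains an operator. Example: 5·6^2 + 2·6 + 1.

1

step 0: 3 = 2 + 1; sub 3 for 2: 3 + 1; = 4; G_1 = 4−1 = 3
step 1: 3 = 3; sub 4 for 3: 4; = 4; G_2 = 4−1 = 3
step 2: 3 = 3; sub 5 for 4: 3; = 3; G_3 = 3−1 = 2
step 3: 2 = 2; sub 6 for 5: 2; = 2; G_4 = 2−1 = 1
step 4: 1 = 1; sub 7 for 6: 1; = 1; G_5 = 1−1 = 0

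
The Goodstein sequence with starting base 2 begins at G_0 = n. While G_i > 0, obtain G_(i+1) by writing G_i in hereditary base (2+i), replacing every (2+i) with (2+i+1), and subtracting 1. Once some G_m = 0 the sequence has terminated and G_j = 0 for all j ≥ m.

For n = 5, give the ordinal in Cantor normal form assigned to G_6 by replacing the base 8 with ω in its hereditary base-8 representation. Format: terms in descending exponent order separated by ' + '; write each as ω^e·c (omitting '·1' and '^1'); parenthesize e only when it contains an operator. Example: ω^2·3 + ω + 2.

[0] 5 ≡ 2^2 + 1 (base 2). Lift 3: 28. −1: 27.
[1] 27 ≡ 3^3 (base 3). Lift 4: 256. −1: 255.
[2] 255 ≡ 3·4^3 + 3·4^2 + 3·4 + 3 (base 4). Lift 5: 468. −1: 467.
[3] 467 ≡ 3·5^3 + 3·5^2 + 3·5 + 2 (base 5). Lift 6: 776. −1: 775.
[4] 775 ≡ 3·6^3 + 3·6^2 + 3·6 + 1 (base 6). Lift 7: 1198. −1: 1197.
[5] 1197 ≡ 3·7^3 + 3·7^2 + 3·7 (base 7). Lift 8: 1752. −1: 1751.
[6] 1751 ≡ 3·8^3 + 3·8^2 + 2·8 + 7 (base 8). Lift 9: 2455. −1: 2454.

ω^3·3 + ω^2·3 + ω·2 + 7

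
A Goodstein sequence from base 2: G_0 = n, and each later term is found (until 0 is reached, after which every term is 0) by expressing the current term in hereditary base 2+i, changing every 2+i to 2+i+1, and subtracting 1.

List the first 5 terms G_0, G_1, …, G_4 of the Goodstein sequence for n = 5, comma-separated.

5, 27, 255, 467, 775

G_0 = 5. HB_2(5) = 2^2 + 1. Bump = 28. G_1 = 27.
G_1 = 27. HB_3(27) = 3^3. Bump = 256. G_2 = 255.
G_2 = 255. HB_4(255) = 3·4^3 + 3·4^2 + 3·4 + 3. Bump = 468. G_3 = 467.
G_3 = 467. HB_5(467) = 3·5^3 + 3·5^2 + 3·5 + 2. Bump = 776. G_4 = 775.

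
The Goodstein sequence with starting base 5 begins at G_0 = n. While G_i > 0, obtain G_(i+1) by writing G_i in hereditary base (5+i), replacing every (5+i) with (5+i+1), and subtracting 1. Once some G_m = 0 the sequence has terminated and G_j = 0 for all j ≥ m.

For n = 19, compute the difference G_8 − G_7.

1

[0] 19 ≡ 3·5 + 4 (base 5). Lift 6: 22. −1: 21.
[1] 21 ≡ 3·6 + 3 (base 6). Lift 7: 24. −1: 23.
[2] 23 ≡ 3·7 + 2 (base 7). Lift 8: 26. −1: 25.
[3] 25 ≡ 3·8 + 1 (base 8). Lift 9: 28. −1: 27.
[4] 27 ≡ 3·9 (base 9). Lift 10: 30. −1: 29.
[5] 29 ≡ 2·10 + 9 (base 10). Lift 11: 31. −1: 30.
[6] 30 ≡ 2·11 + 8 (base 11). Lift 12: 32. −1: 31.
[7] 31 ≡ 2·12 + 7 (base 12). Lift 13: 33. −1: 32.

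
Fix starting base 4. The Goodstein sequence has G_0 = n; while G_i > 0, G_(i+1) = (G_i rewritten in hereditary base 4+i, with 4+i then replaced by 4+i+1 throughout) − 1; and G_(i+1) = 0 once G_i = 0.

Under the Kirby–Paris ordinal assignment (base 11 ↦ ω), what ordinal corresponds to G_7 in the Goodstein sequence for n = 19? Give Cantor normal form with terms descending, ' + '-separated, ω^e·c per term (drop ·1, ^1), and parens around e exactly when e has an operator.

ω·7 + 4

(0) 19|_4 = 4^2 + 3 ↦ 5^2 + 3|_5 = 28 ⇒ 27
(1) 27|_5 = 5^2 + 2 ↦ 6^2 + 2|_6 = 38 ⇒ 37
(2) 37|_6 = 6^2 + 1 ↦ 7^2 + 1|_7 = 50 ⇒ 49
(3) 49|_7 = 7^2 ↦ 8^2|_8 = 64 ⇒ 63
(4) 63|_8 = 7·8 + 7 ↦ 7·9 + 7|_9 = 70 ⇒ 69
(5) 69|_9 = 7·9 + 6 ↦ 7·10 + 6|_10 = 76 ⇒ 75
(6) 75|_10 = 7·10 + 5 ↦ 7·11 + 5|_11 = 82 ⇒ 81
(7) 81|_11 = 7·11 + 4 ↦ 7·12 + 4|_12 = 88 ⇒ 87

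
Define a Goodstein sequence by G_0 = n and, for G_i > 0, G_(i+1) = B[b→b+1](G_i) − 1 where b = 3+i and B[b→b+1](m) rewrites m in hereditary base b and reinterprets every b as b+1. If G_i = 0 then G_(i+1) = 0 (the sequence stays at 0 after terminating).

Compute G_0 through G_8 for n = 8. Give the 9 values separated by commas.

base 3: 8 = 2·3 + 2; at 4: 2·4 + 2 = 10; next = 9
base 4: 9 = 2·4 + 1; at 5: 2·5 + 1 = 11; next = 10
base 5: 10 = 2·5; at 6: 2·6 = 12; next = 11
base 6: 11 = 6 + 5; at 7: 7 + 5 = 12; next = 11
base 7: 11 = 7 + 4; at 8: 8 + 4 = 12; next = 11
base 8: 11 = 8 + 3; at 9: 9 + 3 = 12; next = 11
base 9: 11 = 9 + 2; at 10: 10 + 2 = 12; next = 11
base 10: 11 = 10 + 1; at 11: 11 + 1 = 12; next = 11

8, 9, 10, 11, 11, 11, 11, 11, 11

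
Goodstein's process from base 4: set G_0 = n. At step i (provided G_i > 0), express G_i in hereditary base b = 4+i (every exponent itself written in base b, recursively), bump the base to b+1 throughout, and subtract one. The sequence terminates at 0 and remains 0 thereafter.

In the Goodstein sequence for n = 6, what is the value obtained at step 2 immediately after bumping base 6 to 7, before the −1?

7

i=0: 6 = 4 + 2 (b=4); 4→5: 5 + 2 = 7; 7−1 = 6
i=1: 6 = 5 + 1 (b=5); 5→6: 6 + 1 = 7; 7−1 = 6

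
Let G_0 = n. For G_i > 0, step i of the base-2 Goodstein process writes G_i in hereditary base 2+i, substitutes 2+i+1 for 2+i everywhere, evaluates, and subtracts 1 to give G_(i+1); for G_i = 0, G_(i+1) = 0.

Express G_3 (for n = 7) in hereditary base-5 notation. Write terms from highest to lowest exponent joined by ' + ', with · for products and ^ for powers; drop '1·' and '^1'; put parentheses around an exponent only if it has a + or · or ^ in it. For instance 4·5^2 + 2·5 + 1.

G_0 = 7. HB_2(7) = 2^2 + 2 + 1. Bump = 31. G_1 = 30.
G_1 = 30. HB_3(30) = 3^3 + 3. Bump = 260. G_2 = 259.
G_2 = 259. HB_4(259) = 4^4 + 3. Bump = 3128. G_3 = 3127.

5^5 + 2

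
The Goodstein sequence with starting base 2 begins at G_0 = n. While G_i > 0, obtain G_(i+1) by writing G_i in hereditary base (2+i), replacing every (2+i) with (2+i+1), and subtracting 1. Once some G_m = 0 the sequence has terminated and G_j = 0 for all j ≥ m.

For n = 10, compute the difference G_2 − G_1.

942

G_0 = 10. HB_2(10) = 2^(2 + 1) + 2. Bump = 84. G_1 = 83.
G_1 = 83. HB_3(83) = 3^(3 + 1) + 2. Bump = 1026. G_2 = 1025.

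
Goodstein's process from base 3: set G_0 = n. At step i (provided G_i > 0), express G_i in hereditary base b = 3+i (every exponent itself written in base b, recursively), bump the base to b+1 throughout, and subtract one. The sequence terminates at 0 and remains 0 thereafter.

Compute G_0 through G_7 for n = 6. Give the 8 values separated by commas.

step 0: 6 = 2·3; sub 4 for 3: 2·4; = 8; G_1 = 8−1 = 7
step 1: 7 = 4 + 3; sub 5 for 4: 5 + 3; = 8; G_2 = 8−1 = 7
step 2: 7 = 5 + 2; sub 6 for 5: 6 + 2; = 8; G_3 = 8−1 = 7
step 3: 7 = 6 + 1; sub 7 for 6: 7 + 1; = 8; G_4 = 8−1 = 7
step 4: 7 = 7; sub 8 for 7: 8; = 8; G_5 = 8−1 = 7
step 5: 7 = 7; sub 9 for 8: 7; = 7; G_6 = 7−1 = 6
step 6: 6 = 6; sub 10 for 9: 6; = 6; G_7 = 6−1 = 5

6, 7, 7, 7, 7, 7, 6, 5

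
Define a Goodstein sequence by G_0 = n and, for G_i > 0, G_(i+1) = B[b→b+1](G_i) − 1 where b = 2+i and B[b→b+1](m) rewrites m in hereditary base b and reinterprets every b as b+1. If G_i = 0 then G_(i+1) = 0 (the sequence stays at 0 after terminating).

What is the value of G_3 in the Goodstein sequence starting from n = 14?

18750

step 0: 14 = 2^(2 + 1) + 2^2 + 2; sub 3 for 2: 3^(3 + 1) + 3^3 + 3; = 111; G_1 = 111−1 = 110
step 1: 110 = 3^(3 + 1) + 3^3 + 2; sub 4 for 3: 4^(4 + 1) + 4^4 + 2; = 1282; G_2 = 1282−1 = 1281
step 2: 1281 = 4^(4 + 1) + 4^4 + 1; sub 5 for 4: 5^(5 + 1) + 5^5 + 1; = 18751; G_3 = 18751−1 = 18750
step 3: 18750 = 5^(5 + 1) + 5^5; sub 6 for 5: 6^(6 + 1) + 6^6; = 326592; G_4 = 326592−1 = 326591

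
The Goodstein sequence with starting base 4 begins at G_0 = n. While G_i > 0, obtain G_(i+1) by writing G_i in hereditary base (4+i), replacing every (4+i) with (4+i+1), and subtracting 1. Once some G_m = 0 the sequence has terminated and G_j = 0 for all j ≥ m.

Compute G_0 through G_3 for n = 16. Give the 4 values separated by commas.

base 4: 16 = 4^2; at 5: 5^2 = 25; next = 24
base 5: 24 = 4·5 + 4; at 6: 4·6 + 4 = 28; next = 27
base 6: 27 = 4·6 + 3; at 7: 4·7 + 3 = 31; next = 30

16, 24, 27, 30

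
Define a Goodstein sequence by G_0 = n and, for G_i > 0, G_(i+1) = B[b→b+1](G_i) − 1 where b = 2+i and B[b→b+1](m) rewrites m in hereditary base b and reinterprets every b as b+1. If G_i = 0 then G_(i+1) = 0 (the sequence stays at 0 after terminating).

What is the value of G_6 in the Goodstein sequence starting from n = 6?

[0] 6 ≡ 2^2 + 2 (base 2). Lift 3: 30. −1: 29.
[1] 29 ≡ 3^3 + 2 (base 3). Lift 4: 258. −1: 257.
[2] 257 ≡ 4^4 + 1 (base 4). Lift 5: 3126. −1: 3125.
[3] 3125 ≡ 5^5 (base 5). Lift 6: 46656. −1: 46655.
[4] 46655 ≡ 5·6^5 + 5·6^4 + 5·6^3 + 5·6^2 + 5·6 + 5 (base 6). Lift 7: 98040. −1: 98039.
[5] 98039 ≡ 5·7^5 + 5·7^4 + 5·7^3 + 5·7^2 + 5·7 + 4 (base 7). Lift 8: 187244. −1: 187243.
[6] 187243 ≡ 5·8^5 + 5·8^4 + 5·8^3 + 5·8^2 + 5·8 + 3 (base 8). Lift 9: 332148. −1: 332147.

187243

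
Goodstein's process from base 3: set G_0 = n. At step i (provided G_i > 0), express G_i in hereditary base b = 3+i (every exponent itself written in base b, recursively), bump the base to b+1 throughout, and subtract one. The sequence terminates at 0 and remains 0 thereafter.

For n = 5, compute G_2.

5

5 —HB3→ 3 + 2 —bump→ 4 + 2 = 6 —(−1)→ 5
5 —HB4→ 4 + 1 —bump→ 5 + 1 = 6 —(−1)→ 5
5 —HB5→ 5 —bump→ 6 = 6 —(−1)→ 5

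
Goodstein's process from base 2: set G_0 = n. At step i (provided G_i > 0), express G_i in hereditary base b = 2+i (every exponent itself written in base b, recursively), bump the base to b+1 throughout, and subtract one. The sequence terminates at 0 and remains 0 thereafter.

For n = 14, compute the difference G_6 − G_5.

[0] 14 ≡ 2^(2 + 1) + 2^2 + 2 (base 2). Lift 3: 111. −1: 110.
[1] 110 ≡ 3^(3 + 1) + 3^3 + 2 (base 3). Lift 4: 1282. −1: 1281.
[2] 1281 ≡ 4^(4 + 1) + 4^4 + 1 (base 4). Lift 5: 18751. −1: 18750.
[3] 18750 ≡ 5^(5 + 1) + 5^5 (base 5). Lift 6: 326592. −1: 326591.
[4] 326591 ≡ 6^(6 + 1) + 5·6^5 + 5·6^4 + 5·6^3 + 5·6^2 + 5·6 + 5 (base 6). Lift 7: 5862841. −1: 5862840.
[5] 5862840 ≡ 7^(7 + 1) + 5·7^5 + 5·7^4 + 5·7^3 + 5·7^2 + 5·7 + 4 (base 7). Lift 8: 134404972. −1: 134404971.

128542131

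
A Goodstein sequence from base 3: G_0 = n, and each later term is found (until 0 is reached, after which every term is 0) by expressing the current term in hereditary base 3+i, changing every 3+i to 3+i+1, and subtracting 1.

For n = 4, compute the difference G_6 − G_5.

-1

step 0: 4 = 3 + 1; sub 4 for 3: 4 + 1; = 5; G_1 = 5−1 = 4
step 1: 4 = 4; sub 5 for 4: 5; = 5; G_2 = 5−1 = 4
step 2: 4 = 4; sub 6 for 5: 4; = 4; G_3 = 4−1 = 3
step 3: 3 = 3; sub 7 for 6: 3; = 3; G_4 = 3−1 = 2
step 4: 2 = 2; sub 8 for 7: 2; = 2; G_5 = 2−1 = 1
step 5: 1 = 1; sub 9 for 8: 1; = 1; G_6 = 1−1 = 0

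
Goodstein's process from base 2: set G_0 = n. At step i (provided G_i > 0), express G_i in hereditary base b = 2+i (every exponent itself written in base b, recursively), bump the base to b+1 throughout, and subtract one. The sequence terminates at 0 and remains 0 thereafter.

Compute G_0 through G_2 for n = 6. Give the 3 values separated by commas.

6, 29, 257

(0) 6|_2 = 2^2 + 2 ↦ 3^3 + 3|_3 = 30 ⇒ 29
(1) 29|_3 = 3^3 + 2 ↦ 4^4 + 2|_4 = 258 ⇒ 257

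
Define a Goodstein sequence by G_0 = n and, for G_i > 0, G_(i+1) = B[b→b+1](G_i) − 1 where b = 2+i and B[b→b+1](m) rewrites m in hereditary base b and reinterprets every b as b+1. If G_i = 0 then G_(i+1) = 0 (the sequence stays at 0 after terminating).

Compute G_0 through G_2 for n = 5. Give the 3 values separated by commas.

i=0: 5 = 2^2 + 1 (b=2); 2→3: 3^3 + 1 = 28; 28−1 = 27
i=1: 27 = 3^3 (b=3); 3→4: 4^4 = 256; 256−1 = 255

5, 27, 255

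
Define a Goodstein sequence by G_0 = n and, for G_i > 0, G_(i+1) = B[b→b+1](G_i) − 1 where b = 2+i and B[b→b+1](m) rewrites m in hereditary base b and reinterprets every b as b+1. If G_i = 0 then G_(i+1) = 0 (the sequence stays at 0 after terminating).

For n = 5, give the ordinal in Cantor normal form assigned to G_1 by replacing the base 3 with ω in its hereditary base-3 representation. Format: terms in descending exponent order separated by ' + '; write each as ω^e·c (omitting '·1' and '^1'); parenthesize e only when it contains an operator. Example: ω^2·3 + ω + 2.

G_0=5  [base 2] 2^2 + 1  →[2↦3]→  3^3 + 1 = 28  −1 ⇒ G_1=27
G_1=27  [base 3] 3^3  →[3↦4]→  4^4 = 256  −1 ⇒ G_2=255

ω^ω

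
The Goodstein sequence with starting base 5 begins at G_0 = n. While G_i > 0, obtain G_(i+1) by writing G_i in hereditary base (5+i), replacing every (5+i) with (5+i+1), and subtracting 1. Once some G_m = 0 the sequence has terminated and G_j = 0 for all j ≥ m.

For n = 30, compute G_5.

i=0: 30 = 5^2 + 5 (b=5); 5→6: 6^2 + 6 = 42; 42−1 = 41
i=1: 41 = 6^2 + 5 (b=6); 6→7: 7^2 + 5 = 54; 54−1 = 53
i=2: 53 = 7^2 + 4 (b=7); 7→8: 8^2 + 4 = 68; 68−1 = 67
i=3: 67 = 8^2 + 3 (b=8); 8→9: 9^2 + 3 = 84; 84−1 = 83
i=4: 83 = 9^2 + 2 (b=9); 9→10: 10^2 + 2 = 102; 102−1 = 101

101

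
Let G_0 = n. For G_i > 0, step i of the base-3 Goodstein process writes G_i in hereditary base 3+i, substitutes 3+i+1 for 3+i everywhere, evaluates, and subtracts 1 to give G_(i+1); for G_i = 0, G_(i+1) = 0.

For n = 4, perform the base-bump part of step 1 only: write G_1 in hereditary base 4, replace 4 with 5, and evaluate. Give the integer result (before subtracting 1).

i=0: 4 = 3 + 1 (b=3); 3→4: 4 + 1 = 5; 5−1 = 4
i=1: 4 = 4 (b=4); 4→5: 5 = 5; 5−1 = 4

5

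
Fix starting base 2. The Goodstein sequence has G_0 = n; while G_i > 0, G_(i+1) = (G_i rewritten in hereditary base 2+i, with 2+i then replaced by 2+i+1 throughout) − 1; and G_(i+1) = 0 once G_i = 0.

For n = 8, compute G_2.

G_0 = 8. HB_2(8) = 2^(2 + 1). Bump = 81. G_1 = 80.
G_1 = 80. HB_3(80) = 2·3^3 + 2·3^2 + 2·3 + 2. Bump = 554. G_2 = 553.

553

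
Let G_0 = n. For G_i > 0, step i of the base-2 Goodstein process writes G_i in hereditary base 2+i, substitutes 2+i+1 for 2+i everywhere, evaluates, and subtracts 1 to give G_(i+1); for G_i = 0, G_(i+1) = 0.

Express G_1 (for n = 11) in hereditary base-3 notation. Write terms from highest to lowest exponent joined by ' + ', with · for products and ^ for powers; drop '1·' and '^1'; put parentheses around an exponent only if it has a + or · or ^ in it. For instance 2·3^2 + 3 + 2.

3^(3 + 1) + 3

i=0: 11 = 2^(2 + 1) + 2 + 1 (b=2); 2→3: 3^(3 + 1) + 3 + 1 = 85; 85−1 = 84
i=1: 84 = 3^(3 + 1) + 3 (b=3); 3→4: 4^(4 + 1) + 4 = 1028; 1028−1 = 1027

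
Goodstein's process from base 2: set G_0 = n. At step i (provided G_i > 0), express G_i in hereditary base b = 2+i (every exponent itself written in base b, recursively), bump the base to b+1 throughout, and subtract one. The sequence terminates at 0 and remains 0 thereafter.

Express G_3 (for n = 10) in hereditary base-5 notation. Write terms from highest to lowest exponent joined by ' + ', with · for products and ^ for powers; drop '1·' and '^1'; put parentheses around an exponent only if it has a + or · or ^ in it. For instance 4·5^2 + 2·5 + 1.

5^(5 + 1)

G_0=10  [base 2] 2^(2 + 1) + 2  →[2↦3]→  3^(3 + 1) + 3 = 84  −1 ⇒ G_1=83
G_1=83  [base 3] 3^(3 + 1) + 2  →[3↦4]→  4^(4 + 1) + 2 = 1026  −1 ⇒ G_2=1025
G_2=1025  [base 4] 4^(4 + 1) + 1  →[4↦5]→  5^(5 + 1) + 1 = 15626  −1 ⇒ G_3=15625
G_3=15625  [base 5] 5^(5 + 1)  →[5↦6]→  6^(6 + 1) = 279936  −1 ⇒ G_4=279935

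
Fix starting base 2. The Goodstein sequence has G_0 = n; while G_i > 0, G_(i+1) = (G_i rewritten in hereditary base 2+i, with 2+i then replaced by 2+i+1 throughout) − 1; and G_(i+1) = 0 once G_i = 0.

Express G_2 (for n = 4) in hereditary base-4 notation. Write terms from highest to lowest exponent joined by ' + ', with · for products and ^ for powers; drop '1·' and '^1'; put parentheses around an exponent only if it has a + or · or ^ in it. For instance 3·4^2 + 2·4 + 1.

G_0 = 4. HB_2(4) = 2^2. Bump = 27. G_1 = 26.
G_1 = 26. HB_3(26) = 2·3^2 + 2·3 + 2. Bump = 42. G_2 = 41.

2·4^2 + 2·4 + 1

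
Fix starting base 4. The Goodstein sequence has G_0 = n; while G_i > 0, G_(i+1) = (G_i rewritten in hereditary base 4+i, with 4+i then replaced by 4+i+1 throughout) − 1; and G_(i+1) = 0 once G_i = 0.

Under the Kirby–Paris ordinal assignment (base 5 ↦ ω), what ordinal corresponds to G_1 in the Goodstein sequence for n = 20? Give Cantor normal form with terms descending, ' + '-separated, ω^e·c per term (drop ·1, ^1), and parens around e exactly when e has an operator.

ω^2 + 4

[0] 20 ≡ 4^2 + 4 (base 4). Lift 5: 30. −1: 29.
[1] 29 ≡ 5^2 + 4 (base 5). Lift 6: 40. −1: 39.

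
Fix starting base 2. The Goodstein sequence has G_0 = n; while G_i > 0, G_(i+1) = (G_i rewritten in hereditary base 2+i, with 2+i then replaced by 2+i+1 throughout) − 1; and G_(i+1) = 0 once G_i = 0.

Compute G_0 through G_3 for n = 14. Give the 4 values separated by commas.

14, 110, 1281, 18750

base 2: 14 = 2^(2 + 1) + 2^2 + 2; at 3: 3^(3 + 1) + 3^3 + 3 = 111; next = 110
base 3: 110 = 3^(3 + 1) + 3^3 + 2; at 4: 4^(4 + 1) + 4^4 + 2 = 1282; next = 1281
base 4: 1281 = 4^(4 + 1) + 4^4 + 1; at 5: 5^(5 + 1) + 5^5 + 1 = 18751; next = 18750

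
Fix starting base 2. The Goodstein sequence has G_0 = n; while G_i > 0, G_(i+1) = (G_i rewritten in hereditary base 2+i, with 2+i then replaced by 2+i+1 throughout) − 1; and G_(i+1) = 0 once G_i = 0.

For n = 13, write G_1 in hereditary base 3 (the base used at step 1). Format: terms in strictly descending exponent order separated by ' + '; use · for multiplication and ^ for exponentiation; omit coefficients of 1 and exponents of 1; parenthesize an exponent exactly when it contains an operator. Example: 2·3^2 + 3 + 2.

3^(3 + 1) + 3^3

[0] 13 ≡ 2^(2 + 1) + 2^2 + 1 (base 2). Lift 3: 109. −1: 108.
[1] 108 ≡ 3^(3 + 1) + 3^3 (base 3). Lift 4: 1280. −1: 1279.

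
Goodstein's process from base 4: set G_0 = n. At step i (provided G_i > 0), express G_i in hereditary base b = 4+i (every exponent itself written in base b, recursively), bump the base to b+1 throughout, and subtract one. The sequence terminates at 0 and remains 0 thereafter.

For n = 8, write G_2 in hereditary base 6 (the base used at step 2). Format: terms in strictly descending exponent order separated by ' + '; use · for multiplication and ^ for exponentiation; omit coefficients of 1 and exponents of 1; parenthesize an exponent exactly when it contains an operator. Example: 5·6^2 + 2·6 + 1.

6 + 3

G_0=8  [base 4] 2·4  →[4↦5]→  2·5 = 10  −1 ⇒ G_1=9
G_1=9  [base 5] 5 + 4  →[5↦6]→  6 + 4 = 10  −1 ⇒ G_2=9
G_2=9  [base 6] 6 + 3  →[6↦7]→  7 + 3 = 10  −1 ⇒ G_3=9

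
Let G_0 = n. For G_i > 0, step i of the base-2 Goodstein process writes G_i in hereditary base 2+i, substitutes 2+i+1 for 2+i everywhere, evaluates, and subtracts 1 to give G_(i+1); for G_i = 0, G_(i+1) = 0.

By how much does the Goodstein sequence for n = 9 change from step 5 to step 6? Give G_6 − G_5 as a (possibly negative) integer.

i=0: 9 = 2^(2 + 1) + 1 (b=2); 2→3: 3^(3 + 1) + 1 = 82; 82−1 = 81
i=1: 81 = 3^(3 + 1) (b=3); 3→4: 4^(4 + 1) = 1024; 1024−1 = 1023
i=2: 1023 = 3·4^4 + 3·4^3 + 3·4^2 + 3·4 + 3 (b=4); 4→5: 3·5^5 + 3·5^3 + 3·5^2 + 3·5 + 3 = 9843; 9843−1 = 9842
i=3: 9842 = 3·5^5 + 3·5^3 + 3·5^2 + 3·5 + 2 (b=5); 5→6: 3·6^6 + 3·6^3 + 3·6^2 + 3·6 + 2 = 140744; 140744−1 = 140743
i=4: 140743 = 3·6^6 + 3·6^3 + 3·6^2 + 3·6 + 1 (b=6); 6→7: 3·7^7 + 3·7^3 + 3·7^2 + 3·7 + 1 = 2471827; 2471827−1 = 2471826
i=5: 2471826 = 3·7^7 + 3·7^3 + 3·7^2 + 3·7 (b=7); 7→8: 3·8^8 + 3·8^3 + 3·8^2 + 3·8 = 50333400; 50333400−1 = 50333399

47861573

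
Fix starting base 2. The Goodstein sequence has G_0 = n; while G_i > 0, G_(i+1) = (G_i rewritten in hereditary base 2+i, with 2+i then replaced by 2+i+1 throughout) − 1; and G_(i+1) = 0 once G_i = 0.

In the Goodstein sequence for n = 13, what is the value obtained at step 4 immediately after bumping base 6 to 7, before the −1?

5765999

G_0 = 13. HB_2(13) = 2^(2 + 1) + 2^2 + 1. Bump = 109. G_1 = 108.
G_1 = 108. HB_3(108) = 3^(3 + 1) + 3^3. Bump = 1280. G_2 = 1279.
G_2 = 1279. HB_4(1279) = 4^(4 + 1) + 3·4^3 + 3·4^2 + 3·4 + 3. Bump = 16093. G_3 = 16092.
G_3 = 16092. HB_5(16092) = 5^(5 + 1) + 3·5^3 + 3·5^2 + 3·5 + 2. Bump = 280712. G_4 = 280711.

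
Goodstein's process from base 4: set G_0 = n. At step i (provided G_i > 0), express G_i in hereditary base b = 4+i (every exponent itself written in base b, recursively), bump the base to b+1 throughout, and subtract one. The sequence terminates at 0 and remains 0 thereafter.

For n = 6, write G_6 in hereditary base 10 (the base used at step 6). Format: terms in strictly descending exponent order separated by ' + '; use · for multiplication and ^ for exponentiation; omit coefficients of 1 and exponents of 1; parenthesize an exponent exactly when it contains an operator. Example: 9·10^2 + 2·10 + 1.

[0] 6 ≡ 4 + 2 (base 4). Lift 5: 7. −1: 6.
[1] 6 ≡ 5 + 1 (base 5). Lift 6: 7. −1: 6.
[2] 6 ≡ 6 (base 6). Lift 7: 7. −1: 6.
[3] 6 ≡ 6 (base 7). Lift 8: 6. −1: 5.
[4] 5 ≡ 5 (base 8). Lift 9: 5. −1: 4.
[5] 4 ≡ 4 (base 9). Lift 10: 4. −1: 3.
[6] 3 ≡ 3 (base 10). Lift 11: 3. −1: 2.

3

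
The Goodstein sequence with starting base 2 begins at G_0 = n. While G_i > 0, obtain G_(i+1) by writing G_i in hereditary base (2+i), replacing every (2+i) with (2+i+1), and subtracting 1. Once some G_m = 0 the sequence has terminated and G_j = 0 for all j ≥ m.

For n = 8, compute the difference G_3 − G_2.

base 2: 8 = 2^(2 + 1); at 3: 3^(3 + 1) = 81; next = 80
base 3: 80 = 2·3^3 + 2·3^2 + 2·3 + 2; at 4: 2·4^4 + 2·4^2 + 2·4 + 2 = 554; next = 553
base 4: 553 = 2·4^4 + 2·4^2 + 2·4 + 1; at 5: 2·5^5 + 2·5^2 + 2·5 + 1 = 6311; next = 6310

5757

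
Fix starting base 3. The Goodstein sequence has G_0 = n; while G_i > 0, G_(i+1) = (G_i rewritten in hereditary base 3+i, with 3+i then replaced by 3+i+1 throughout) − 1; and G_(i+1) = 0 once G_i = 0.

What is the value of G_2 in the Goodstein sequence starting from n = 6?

G_0=6  [base 3] 2·3  →[3↦4]→  2·4 = 8  −1 ⇒ G_1=7
G_1=7  [base 4] 4 + 3  →[4↦5]→  5 + 3 = 8  −1 ⇒ G_2=7
G_2=7  [base 5] 5 + 2  →[5↦6]→  6 + 2 = 8  −1 ⇒ G_3=7

7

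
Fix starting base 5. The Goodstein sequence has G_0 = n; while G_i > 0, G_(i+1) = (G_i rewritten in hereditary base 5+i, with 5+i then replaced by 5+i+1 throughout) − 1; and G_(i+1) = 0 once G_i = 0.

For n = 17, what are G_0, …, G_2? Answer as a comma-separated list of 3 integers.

17, 19, 21

G_0 = 17. HB_5(17) = 3·5 + 2. Bump = 20. G_1 = 19.
G_1 = 19. HB_6(19) = 3·6 + 1. Bump = 22. G_2 = 21.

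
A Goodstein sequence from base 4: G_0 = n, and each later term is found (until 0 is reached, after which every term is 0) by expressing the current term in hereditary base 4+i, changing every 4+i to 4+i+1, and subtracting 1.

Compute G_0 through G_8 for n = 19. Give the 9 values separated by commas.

(0) 19|_4 = 4^2 + 3 ↦ 5^2 + 3|_5 = 28 ⇒ 27
(1) 27|_5 = 5^2 + 2 ↦ 6^2 + 2|_6 = 38 ⇒ 37
(2) 37|_6 = 6^2 + 1 ↦ 7^2 + 1|_7 = 50 ⇒ 49
(3) 49|_7 = 7^2 ↦ 8^2|_8 = 64 ⇒ 63
(4) 63|_8 = 7·8 + 7 ↦ 7·9 + 7|_9 = 70 ⇒ 69
(5) 69|_9 = 7·9 + 6 ↦ 7·10 + 6|_10 = 76 ⇒ 75
(6) 75|_10 = 7·10 + 5 ↦ 7·11 + 5|_11 = 82 ⇒ 81
(7) 81|_11 = 7·11 + 4 ↦ 7·12 + 4|_12 = 88 ⇒ 87

19, 27, 37, 49, 63, 69, 75, 81, 87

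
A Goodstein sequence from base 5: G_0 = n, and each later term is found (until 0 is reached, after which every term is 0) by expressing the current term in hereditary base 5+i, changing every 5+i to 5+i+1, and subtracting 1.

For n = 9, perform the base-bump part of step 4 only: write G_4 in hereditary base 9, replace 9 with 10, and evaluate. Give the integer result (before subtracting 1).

step 0: 9 = 5 + 4; sub 6 for 5: 6 + 4; = 10; G_1 = 10−1 = 9
step 1: 9 = 6 + 3; sub 7 for 6: 7 + 3; = 10; G_2 = 10−1 = 9
step 2: 9 = 7 + 2; sub 8 for 7: 8 + 2; = 10; G_3 = 10−1 = 9
step 3: 9 = 8 + 1; sub 9 for 8: 9 + 1; = 10; G_4 = 10−1 = 9
step 4: 9 = 9; sub 10 for 9: 10; = 10; G_5 = 10−1 = 9

10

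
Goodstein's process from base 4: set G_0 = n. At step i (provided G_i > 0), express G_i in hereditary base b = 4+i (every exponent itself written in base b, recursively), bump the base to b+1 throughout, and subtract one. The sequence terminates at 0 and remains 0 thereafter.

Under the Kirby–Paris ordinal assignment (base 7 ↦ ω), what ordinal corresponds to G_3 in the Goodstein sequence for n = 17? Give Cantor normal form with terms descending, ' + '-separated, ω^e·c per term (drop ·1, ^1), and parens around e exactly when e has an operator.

ω·5 + 4

17 —HB4→ 4^2 + 1 —bump→ 5^2 + 1 = 26 —(−1)→ 25
25 —HB5→ 5^2 —bump→ 6^2 = 36 —(−1)→ 35
35 —HB6→ 5·6 + 5 —bump→ 5·7 + 5 = 40 —(−1)→ 39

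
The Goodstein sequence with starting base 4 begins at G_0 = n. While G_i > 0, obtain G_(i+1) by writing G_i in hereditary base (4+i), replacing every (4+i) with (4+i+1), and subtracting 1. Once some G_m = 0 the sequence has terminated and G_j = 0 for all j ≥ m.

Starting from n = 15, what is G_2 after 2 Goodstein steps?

19

(0) 15|_4 = 3·4 + 3 ↦ 3·5 + 3|_5 = 18 ⇒ 17
(1) 17|_5 = 3·5 + 2 ↦ 3·6 + 2|_6 = 20 ⇒ 19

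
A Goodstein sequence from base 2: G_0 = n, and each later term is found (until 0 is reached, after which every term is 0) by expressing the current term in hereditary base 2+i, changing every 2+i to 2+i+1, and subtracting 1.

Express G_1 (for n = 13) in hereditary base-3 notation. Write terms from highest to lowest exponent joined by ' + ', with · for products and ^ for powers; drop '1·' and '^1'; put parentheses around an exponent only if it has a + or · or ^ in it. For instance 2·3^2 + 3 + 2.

step 0: 13 = 2^(2 + 1) + 2^2 + 1; sub 3 for 2: 3^(3 + 1) + 3^3 + 1; = 109; G_1 = 109−1 = 108
step 1: 108 = 3^(3 + 1) + 3^3; sub 4 for 3: 4^(4 + 1) + 4^4; = 1280; G_2 = 1280−1 = 1279

3^(3 + 1) + 3^3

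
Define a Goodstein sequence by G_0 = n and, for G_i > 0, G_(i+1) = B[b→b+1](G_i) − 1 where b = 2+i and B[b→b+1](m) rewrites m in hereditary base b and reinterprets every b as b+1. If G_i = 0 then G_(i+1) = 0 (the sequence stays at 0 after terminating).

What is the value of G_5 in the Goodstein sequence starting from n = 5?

1197

i=0: 5 = 2^2 + 1 (b=2); 2→3: 3^3 + 1 = 28; 28−1 = 27
i=1: 27 = 3^3 (b=3); 3→4: 4^4 = 256; 256−1 = 255
i=2: 255 = 3·4^3 + 3·4^2 + 3·4 + 3 (b=4); 4→5: 3·5^3 + 3·5^2 + 3·5 + 3 = 468; 468−1 = 467
i=3: 467 = 3·5^3 + 3·5^2 + 3·5 + 2 (b=5); 5→6: 3·6^3 + 3·6^2 + 3·6 + 2 = 776; 776−1 = 775
i=4: 775 = 3·6^3 + 3·6^2 + 3·6 + 1 (b=6); 6→7: 3·7^3 + 3·7^2 + 3·7 + 1 = 1198; 1198−1 = 1197
i=5: 1197 = 3·7^3 + 3·7^2 + 3·7 (b=7); 7→8: 3·8^3 + 3·8^2 + 3·8 = 1752; 1752−1 = 1751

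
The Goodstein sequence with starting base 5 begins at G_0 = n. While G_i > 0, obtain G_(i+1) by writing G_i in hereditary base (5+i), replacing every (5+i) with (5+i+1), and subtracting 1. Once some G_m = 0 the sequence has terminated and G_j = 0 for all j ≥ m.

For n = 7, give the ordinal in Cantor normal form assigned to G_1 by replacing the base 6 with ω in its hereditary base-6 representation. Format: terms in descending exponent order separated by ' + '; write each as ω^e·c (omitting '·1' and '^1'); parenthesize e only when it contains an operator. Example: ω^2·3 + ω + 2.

[0] 7 ≡ 5 + 2 (base 5). Lift 6: 8. −1: 7.
[1] 7 ≡ 6 + 1 (base 6). Lift 7: 8. −1: 7.

ω + 1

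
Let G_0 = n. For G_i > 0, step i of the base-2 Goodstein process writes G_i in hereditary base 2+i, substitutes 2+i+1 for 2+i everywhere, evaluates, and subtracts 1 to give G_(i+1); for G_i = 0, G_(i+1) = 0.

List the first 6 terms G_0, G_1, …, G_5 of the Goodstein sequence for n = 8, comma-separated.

base 2: 8 = 2^(2 + 1); at 3: 3^(3 + 1) = 81; next = 80
base 3: 80 = 2·3^3 + 2·3^2 + 2·3 + 2; at 4: 2·4^4 + 2·4^2 + 2·4 + 2 = 554; next = 553
base 4: 553 = 2·4^4 + 2·4^2 + 2·4 + 1; at 5: 2·5^5 + 2·5^2 + 2·5 + 1 = 6311; next = 6310
base 5: 6310 = 2·5^5 + 2·5^2 + 2·5; at 6: 2·6^6 + 2·6^2 + 2·6 = 93396; next = 93395
base 6: 93395 = 2·6^6 + 2·6^2 + 6 + 5; at 7: 2·7^7 + 2·7^2 + 7 + 5 = 1647196; next = 1647195

8, 80, 553, 6310, 93395, 1647195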